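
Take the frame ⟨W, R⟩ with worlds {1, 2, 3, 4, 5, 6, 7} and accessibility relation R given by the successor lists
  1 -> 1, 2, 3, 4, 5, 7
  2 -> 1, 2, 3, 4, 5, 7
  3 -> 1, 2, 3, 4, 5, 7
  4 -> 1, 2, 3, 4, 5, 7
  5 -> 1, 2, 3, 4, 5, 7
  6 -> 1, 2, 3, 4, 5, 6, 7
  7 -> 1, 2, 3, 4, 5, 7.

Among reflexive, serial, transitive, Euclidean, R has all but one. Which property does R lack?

Euclidean

Reflexive: yes — every world is R-related to itself.
Serial: yes — every world has a successor (e.g. 1 R 1).
Transitive: yes — every two-step R-path is closed by a direct edge.
Euclidean: no — 6 R 1 and 6 R 6, but not 1 R 6.
Only Euclidean fails.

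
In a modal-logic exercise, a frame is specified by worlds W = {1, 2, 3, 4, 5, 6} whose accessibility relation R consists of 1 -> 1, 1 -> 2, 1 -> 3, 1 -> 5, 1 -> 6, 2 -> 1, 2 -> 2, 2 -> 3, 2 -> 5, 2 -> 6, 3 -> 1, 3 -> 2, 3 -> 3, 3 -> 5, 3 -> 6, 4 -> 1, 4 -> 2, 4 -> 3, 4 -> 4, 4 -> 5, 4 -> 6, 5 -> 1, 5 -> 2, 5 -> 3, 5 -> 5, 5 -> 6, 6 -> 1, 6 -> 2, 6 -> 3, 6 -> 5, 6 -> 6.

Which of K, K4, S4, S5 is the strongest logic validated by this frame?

S4

Transitive (axiom 4): yes — every two-step R-path is closed by a direct edge.
Reflexive (axiom T): yes — every world is R-related to itself.
Euclidean (axiom 5): no — 4 R 1 and 4 R 4, but not 1 R 4.
So F validates K, K4, S4; S5 would additionally require R to be Euclidean. The strongest is S4.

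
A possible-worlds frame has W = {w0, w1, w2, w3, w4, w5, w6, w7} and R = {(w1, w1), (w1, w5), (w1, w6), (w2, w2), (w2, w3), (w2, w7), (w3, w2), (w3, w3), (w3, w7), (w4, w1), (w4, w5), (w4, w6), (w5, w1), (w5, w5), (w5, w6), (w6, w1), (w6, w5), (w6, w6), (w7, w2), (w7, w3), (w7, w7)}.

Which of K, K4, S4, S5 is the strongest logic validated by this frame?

Transitive (axiom 4): yes — every two-step R-path is closed by a direct edge.
Reflexive (axiom T): no — w0 is not related to itself.
Euclidean (axiom 5): yes — any two successors of a common world are R-related.
So F validates K, K4; S4 would additionally require R to be reflexive. The strongest is K4.

K4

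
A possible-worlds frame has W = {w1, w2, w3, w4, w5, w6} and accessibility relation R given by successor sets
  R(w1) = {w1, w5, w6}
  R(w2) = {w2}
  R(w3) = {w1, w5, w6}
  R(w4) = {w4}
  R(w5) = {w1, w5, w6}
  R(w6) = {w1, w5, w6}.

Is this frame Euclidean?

Euclidean: yes — any two successors of a common world are R-related.

Yes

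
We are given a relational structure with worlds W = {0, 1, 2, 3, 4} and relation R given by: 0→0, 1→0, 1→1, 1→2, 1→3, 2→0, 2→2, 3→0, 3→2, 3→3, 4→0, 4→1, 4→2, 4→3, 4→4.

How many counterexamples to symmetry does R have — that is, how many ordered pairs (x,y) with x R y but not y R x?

10

Enumerating: (1,0), (1,2), (1,3), (2,0), (3,0), (3,2), (4,0), (4,1), (4,2), (4,3).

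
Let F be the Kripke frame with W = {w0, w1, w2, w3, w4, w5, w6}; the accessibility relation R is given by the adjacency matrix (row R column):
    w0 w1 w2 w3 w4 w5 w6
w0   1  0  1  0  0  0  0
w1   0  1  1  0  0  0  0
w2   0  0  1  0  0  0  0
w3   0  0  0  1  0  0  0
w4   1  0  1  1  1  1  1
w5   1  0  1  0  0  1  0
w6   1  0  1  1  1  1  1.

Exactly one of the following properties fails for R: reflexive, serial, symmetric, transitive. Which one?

symmetric

Reflexive: yes — every world is R-related to itself.
Serial: yes — every world has a successor (e.g. w0 R w0).
Symmetric: no — w0 R w2 but not w2 R w0.
Transitive: yes — every two-step R-path is closed by a direct edge.
Only symmetric fails.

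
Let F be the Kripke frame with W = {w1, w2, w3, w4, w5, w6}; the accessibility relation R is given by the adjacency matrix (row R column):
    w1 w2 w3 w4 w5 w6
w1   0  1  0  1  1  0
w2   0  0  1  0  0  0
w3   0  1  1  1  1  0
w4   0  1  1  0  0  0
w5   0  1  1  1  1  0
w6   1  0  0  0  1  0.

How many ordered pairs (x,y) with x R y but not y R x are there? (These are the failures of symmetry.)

8

Enumerating: (w1,w2), (w1,w4), (w1,w5), (w4,w2), (w5,w2), (w5,w4), (w6,w1), (w6,w5).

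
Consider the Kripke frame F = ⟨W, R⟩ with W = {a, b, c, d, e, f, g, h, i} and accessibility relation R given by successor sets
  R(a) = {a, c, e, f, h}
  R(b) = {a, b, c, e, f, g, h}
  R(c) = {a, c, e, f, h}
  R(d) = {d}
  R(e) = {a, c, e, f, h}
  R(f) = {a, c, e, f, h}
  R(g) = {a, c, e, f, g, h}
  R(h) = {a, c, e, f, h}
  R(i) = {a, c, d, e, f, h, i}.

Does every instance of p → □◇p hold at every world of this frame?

By correspondence theory, B is valid on a frame iff R is symmetric.
Symmetric: no — b R a but not a R b.

No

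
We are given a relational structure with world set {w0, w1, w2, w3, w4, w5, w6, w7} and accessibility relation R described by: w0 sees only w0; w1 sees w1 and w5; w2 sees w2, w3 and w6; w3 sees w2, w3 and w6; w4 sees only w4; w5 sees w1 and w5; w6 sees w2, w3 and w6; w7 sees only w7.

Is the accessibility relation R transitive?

Transitive: yes — every two-step R-path is closed by a direct edge.

Yes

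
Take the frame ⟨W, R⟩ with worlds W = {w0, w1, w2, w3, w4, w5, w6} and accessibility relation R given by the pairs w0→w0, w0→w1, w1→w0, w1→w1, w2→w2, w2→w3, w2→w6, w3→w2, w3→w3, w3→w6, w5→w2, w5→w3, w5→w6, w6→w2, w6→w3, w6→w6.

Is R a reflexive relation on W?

Reflexive: no — w4 is not related to itself.

No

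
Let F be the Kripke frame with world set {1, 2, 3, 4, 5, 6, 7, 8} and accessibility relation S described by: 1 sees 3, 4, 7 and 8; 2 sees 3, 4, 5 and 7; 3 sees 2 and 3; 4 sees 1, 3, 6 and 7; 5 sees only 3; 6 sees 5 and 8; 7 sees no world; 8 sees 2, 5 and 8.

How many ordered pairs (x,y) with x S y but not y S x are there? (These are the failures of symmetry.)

14

Enumerating: (1,3), (1,7), (1,8), (2,4), (2,5), (2,7), (4,3), (4,6), (4,7), (5,3), (6,5), (6,8), (8,2), (8,5).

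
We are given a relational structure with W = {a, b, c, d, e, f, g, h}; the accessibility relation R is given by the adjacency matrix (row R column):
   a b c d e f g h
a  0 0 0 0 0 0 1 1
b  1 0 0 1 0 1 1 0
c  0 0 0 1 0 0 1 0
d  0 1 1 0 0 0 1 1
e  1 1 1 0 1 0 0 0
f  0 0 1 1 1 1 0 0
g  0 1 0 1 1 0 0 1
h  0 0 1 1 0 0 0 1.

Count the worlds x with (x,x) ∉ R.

Enumerating: a, b, c, d, g.

5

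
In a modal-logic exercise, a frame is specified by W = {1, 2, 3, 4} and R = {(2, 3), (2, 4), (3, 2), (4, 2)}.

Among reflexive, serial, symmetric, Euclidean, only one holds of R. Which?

symmetric

Reflexive: no — 1 is not related to itself.
Serial: no — 1 has no R-successor.
Symmetric: yes — every pair in R has its reverse in R.
Euclidean: no — 2 R 3 and 2 R 4, but not 3 R 4.
Only symmetric holds.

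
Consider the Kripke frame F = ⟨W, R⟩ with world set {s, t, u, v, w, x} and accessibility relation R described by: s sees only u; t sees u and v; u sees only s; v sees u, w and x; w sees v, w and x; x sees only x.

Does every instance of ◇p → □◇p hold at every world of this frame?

By correspondence theory, 5 is valid on a frame iff R is Euclidean.
Euclidean: no — t R u and t R v, but not u R v.

No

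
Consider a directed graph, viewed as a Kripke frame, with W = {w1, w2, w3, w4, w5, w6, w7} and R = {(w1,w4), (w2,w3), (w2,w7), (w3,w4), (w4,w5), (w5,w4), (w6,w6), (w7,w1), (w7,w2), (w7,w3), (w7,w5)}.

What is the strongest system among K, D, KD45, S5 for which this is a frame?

D

Serial (axiom D): yes — every world has a successor (e.g. w1 R w4).
Euclidean (axiom 5): no — w2 R w3 and w2 R w7, but not w3 R w7.
Transitive (axiom 4): no — w1 R w4 and w4 R w5, but not w1 R w5.
Reflexive (axiom T): no — w1 is not related to itself.
So F validates K, D; KD45 would additionally require R to be Euclidean and transitive. The strongest is D.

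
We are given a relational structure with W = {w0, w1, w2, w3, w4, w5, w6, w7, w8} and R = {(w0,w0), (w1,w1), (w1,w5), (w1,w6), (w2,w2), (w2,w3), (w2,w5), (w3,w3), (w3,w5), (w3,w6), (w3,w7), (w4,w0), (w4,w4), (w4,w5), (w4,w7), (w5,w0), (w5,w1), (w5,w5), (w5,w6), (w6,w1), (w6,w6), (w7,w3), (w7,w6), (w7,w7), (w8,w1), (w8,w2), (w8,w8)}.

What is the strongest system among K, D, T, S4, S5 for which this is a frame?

Serial (axiom D): yes — every world has a successor (e.g. w0 R w0).
Reflexive (axiom T): yes — every world is R-related to itself.
Transitive (axiom 4): no — w1 R w5 and w5 R w0, but not w1 R w0.
Euclidean (axiom 5): no — w1 R w6 and w1 R w5, but not w6 R w5.
So F validates K, D, T; S4 would additionally require R to be transitive. The strongest is T.

T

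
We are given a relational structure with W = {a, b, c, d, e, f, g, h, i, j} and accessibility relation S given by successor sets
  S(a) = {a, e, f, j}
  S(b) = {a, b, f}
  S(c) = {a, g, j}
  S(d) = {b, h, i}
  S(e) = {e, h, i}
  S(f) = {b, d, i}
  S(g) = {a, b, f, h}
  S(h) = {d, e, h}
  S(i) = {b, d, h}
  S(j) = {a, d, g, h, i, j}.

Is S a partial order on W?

Reflexive: no — c is not related to itself.
Transitive: no — a S e and e S h, but not a S h.
Antisymmetric: no — a S j and j S a with a ≠ j.
So S is not a partial order.

No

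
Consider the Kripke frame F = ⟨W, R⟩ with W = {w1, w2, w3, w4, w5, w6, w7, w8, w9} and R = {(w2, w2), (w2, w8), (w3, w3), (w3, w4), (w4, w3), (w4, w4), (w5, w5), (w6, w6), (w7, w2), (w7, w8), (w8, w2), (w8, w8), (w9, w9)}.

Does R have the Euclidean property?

Euclidean: yes — any two successors of a common world are R-related.

Yes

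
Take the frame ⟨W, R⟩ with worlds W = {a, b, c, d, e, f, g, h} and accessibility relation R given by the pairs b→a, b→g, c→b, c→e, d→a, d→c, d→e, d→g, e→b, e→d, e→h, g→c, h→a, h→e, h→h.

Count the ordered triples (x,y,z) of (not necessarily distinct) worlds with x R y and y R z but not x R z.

Enumerating: (b,g,c), (c,b,a), (c,b,g), (c,e,d), (c,e,h), (d,c,b), (d,e,b), (d,e,d), (d,e,h), (e,b,a), (e,b,g), (e,d,a), … and 9 more.
Total: 21.

21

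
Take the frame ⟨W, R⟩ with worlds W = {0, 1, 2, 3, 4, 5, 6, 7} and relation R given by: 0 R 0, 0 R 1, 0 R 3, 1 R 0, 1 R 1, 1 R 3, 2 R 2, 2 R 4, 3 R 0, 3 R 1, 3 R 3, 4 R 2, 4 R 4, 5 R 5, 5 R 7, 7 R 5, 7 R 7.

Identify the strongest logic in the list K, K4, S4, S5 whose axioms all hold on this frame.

Transitive (axiom 4): yes — every two-step R-path is closed by a direct edge.
Reflexive (axiom T): no — 6 is not related to itself.
Euclidean (axiom 5): yes — any two successors of a common world are R-related.
So F validates K, K4; S4 would additionally require R to be reflexive. The strongest is K4.

K4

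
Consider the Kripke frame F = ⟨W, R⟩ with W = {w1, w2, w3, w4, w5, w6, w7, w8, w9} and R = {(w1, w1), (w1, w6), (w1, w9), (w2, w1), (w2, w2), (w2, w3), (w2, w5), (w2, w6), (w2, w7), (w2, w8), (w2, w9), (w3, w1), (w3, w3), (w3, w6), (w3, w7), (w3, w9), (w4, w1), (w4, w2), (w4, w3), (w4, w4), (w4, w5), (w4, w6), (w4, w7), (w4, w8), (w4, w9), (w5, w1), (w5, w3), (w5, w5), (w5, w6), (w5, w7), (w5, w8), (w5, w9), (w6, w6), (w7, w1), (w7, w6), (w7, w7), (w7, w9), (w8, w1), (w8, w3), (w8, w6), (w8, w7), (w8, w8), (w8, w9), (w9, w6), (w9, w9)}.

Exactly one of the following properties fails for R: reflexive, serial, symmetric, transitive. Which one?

symmetric

Reflexive: yes — every world is R-related to itself.
Serial: yes — every world has a successor (e.g. w1 R w1).
Symmetric: no — w1 R w6 but not w6 R w1.
Transitive: yes — every two-step R-path is closed by a direct edge.
Only symmetric fails.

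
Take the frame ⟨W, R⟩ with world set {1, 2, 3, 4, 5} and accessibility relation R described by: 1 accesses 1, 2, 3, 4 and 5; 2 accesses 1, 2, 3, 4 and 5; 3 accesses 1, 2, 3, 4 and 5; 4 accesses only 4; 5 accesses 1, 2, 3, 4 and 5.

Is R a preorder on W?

Reflexive: yes — every world is R-related to itself.
Transitive: yes — every two-step R-path is closed by a direct edge.
So R is a preorder.

Yes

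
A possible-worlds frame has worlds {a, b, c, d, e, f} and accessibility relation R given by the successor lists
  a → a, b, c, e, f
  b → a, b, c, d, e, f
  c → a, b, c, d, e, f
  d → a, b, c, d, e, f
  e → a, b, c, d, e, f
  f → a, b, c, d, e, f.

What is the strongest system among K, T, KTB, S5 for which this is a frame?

Reflexive (axiom T): yes — every world is R-related to itself.
Symmetric (axiom B): no — d R a but not a R d.
Euclidean (axiom 5): no — b R a and b R d, but not a R d.
So F validates K, T; KTB would additionally require R to be symmetric. The strongest is T.

T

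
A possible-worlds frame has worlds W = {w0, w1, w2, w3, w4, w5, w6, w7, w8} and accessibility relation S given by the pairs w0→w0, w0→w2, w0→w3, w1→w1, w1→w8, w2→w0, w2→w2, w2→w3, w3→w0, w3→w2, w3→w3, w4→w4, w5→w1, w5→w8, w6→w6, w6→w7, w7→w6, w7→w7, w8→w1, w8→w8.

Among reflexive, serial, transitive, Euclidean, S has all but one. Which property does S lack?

reflexive

Reflexive: no — w5 is not related to itself.
Serial: yes — every world has a successor (e.g. w0 S w0).
Transitive: yes — every two-step S-path is closed by a direct edge.
Euclidean: yes — any two successors of a common world are S-related.
Only reflexive fails.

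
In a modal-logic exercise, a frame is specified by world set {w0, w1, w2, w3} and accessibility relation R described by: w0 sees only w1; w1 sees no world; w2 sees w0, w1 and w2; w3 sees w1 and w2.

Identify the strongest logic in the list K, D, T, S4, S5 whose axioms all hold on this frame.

K

Serial (axiom D): no — w1 has no R-successor.
Reflexive (axiom T): no — w0 is not related to itself.
Transitive (axiom 4): no — w3 R w2 and w2 R w0, but not w3 R w0.
Euclidean (axiom 5): no — w2 R w1 and w2 R w0, but not w1 R w0.
So F validates K; D would additionally require R to be serial. The strongest is K.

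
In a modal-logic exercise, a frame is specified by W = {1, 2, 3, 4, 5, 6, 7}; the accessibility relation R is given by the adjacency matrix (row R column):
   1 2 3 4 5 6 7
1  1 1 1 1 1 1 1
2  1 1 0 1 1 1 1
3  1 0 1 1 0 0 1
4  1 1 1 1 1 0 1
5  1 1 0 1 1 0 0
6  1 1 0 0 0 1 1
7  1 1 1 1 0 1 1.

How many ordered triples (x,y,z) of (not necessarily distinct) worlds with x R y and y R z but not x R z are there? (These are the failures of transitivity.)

Enumerating: (2,1,3), (2,4,3), (2,7,3), (3,1,2), (3,1,5), (3,1,6), (3,4,2), (3,4,5), (3,7,2), (3,7,6), (4,1,6), (4,2,6), … and 18 more.
Total: 30.

30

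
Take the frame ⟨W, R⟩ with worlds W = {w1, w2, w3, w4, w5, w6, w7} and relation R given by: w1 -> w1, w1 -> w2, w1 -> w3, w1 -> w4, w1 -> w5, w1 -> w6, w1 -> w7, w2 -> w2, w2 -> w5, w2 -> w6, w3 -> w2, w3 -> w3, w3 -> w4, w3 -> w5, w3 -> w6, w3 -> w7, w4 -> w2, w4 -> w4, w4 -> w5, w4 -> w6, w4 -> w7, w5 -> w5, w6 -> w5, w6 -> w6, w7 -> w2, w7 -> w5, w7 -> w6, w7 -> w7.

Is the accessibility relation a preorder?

Yes

Reflexive: yes — every world is R-related to itself.
Transitive: yes — every two-step R-path is closed by a direct edge.
So R is a preorder.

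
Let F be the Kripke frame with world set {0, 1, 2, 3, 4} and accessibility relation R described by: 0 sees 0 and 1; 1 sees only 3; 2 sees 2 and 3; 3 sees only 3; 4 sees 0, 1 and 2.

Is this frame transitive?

Transitive: no — 0 R 1 and 1 R 3, but not 0 R 3.

No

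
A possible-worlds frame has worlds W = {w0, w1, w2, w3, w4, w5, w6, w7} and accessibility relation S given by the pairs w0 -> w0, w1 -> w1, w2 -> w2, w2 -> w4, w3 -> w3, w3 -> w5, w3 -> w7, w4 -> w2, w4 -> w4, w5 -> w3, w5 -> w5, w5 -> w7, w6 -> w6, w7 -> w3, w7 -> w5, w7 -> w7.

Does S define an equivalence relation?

Reflexive: yes — every world is S-related to itself.
Symmetric: yes — every pair in S has its reverse in S.
Transitive: yes — every two-step S-path is closed by a direct edge.
So S is an equivalence relation.

Yes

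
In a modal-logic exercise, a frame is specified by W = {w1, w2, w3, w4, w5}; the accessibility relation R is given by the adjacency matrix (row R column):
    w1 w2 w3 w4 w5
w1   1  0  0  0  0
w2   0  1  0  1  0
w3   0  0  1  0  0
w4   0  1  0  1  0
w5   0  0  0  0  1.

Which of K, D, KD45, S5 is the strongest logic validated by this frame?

S5

Serial (axiom D): yes — every world has a successor (e.g. w1 R w1).
Euclidean (axiom 5): yes — any two successors of a common world are R-related.
Transitive (axiom 4): yes — every two-step R-path is closed by a direct edge.
Reflexive (axiom T): yes — every world is R-related to itself.
So F validates K, D, KD45, S5. The strongest is S5.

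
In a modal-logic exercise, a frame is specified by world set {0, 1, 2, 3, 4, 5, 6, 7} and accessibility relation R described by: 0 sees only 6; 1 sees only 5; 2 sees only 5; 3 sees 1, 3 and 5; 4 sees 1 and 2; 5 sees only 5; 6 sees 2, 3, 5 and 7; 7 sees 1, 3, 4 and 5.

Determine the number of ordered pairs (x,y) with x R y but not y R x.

15

Enumerating: (0,6), (1,5), (2,5), (3,1), (3,5), (4,1), (4,2), (6,2), (6,3), (6,5), (6,7), (7,1), (7,3), (7,4), (7,5).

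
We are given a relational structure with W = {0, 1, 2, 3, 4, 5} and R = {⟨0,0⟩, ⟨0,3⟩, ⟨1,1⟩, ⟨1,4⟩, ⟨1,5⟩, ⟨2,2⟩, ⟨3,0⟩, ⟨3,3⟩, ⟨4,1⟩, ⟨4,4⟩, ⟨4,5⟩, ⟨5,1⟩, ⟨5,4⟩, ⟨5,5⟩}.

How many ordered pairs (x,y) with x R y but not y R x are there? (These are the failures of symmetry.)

0

R is symmetric; there are no such tuples.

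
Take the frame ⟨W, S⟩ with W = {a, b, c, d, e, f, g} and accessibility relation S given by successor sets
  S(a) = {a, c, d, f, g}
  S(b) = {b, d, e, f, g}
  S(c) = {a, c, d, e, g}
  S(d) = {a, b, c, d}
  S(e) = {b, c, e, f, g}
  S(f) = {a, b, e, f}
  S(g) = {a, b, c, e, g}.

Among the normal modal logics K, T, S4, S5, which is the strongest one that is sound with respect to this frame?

T

Reflexive (axiom T): yes — every world is S-related to itself.
Transitive (axiom 4): no — a S c and c S e, but not a S e.
Euclidean (axiom 5): no — a S c and a S f, but not c S f.
So F validates K, T; S4 would additionally require S to be transitive. The strongest is T.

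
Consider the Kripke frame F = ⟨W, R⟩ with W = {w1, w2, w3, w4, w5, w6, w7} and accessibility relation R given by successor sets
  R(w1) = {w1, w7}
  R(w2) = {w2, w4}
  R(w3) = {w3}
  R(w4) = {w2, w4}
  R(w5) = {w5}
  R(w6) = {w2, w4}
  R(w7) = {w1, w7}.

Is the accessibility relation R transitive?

Yes

Transitive: yes — every two-step R-path is closed by a direct edge.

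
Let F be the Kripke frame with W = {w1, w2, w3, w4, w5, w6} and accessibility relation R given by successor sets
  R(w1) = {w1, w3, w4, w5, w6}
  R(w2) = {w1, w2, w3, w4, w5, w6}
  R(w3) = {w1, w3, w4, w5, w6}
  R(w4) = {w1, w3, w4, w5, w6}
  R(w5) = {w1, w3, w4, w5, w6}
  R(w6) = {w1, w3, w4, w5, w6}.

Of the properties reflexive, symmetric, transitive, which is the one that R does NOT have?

Reflexive: yes — every world is R-related to itself.
Symmetric: no — w2 R w1 but not w1 R w2.
Transitive: yes — every two-step R-path is closed by a direct edge.
Only symmetric fails.

symmetric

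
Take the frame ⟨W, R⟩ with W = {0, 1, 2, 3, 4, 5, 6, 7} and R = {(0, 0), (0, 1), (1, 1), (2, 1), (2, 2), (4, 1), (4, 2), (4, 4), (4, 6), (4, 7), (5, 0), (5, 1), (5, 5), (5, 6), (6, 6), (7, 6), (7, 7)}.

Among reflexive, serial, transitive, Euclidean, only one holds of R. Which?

Reflexive: no — 3 is not related to itself.
Serial: no — 3 has no R-successor.
Transitive: yes — every two-step R-path is closed by a direct edge.
Euclidean: no — 4 R 1 and 4 R 2, but not 1 R 2.
Only transitive holds.

transitive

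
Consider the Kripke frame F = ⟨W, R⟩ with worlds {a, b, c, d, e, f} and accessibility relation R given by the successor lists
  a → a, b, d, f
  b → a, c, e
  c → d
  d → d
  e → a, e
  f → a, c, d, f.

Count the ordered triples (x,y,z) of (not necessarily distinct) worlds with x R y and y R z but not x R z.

11

Enumerating: (a,b,c), (a,b,e), (a,f,c), (b,a,b), (b,a,d), (b,a,f), (b,c,d), (e,a,b), (e,a,d), (e,a,f), (f,a,b).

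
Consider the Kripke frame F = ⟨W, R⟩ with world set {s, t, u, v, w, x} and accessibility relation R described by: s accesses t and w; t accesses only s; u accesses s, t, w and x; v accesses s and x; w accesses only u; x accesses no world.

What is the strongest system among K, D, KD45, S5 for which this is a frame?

K

Serial (axiom D): no — x has no R-successor.
Euclidean (axiom 5): no — s R t and s R w, but not t R w.
Transitive (axiom 4): no — s R w and w R u, but not s R u.
Reflexive (axiom T): no — s is not related to itself.
So F validates K; D would additionally require R to be serial. The strongest is K.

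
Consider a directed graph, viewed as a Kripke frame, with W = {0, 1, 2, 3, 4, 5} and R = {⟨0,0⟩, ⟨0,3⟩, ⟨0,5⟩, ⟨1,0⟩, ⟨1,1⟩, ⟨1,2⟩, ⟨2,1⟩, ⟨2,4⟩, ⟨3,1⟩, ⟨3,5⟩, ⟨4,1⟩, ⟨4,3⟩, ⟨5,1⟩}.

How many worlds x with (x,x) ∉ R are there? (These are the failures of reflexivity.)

4

Enumerating: 2, 3, 4, 5.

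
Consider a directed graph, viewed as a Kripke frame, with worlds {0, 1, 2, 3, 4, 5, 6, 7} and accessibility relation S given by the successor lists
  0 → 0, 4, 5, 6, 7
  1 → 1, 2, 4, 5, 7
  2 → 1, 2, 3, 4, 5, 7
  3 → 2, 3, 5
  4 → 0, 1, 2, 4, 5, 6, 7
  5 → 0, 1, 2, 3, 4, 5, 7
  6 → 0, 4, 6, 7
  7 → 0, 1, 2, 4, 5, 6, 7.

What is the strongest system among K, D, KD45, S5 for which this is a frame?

Serial (axiom D): yes — every world has a successor (e.g. 0 S 0).
Euclidean (axiom 5): no — 0 S 5 and 0 S 6, but not 5 S 6.
Transitive (axiom 4): no — 0 S 4 and 4 S 1, but not 0 S 1.
Reflexive (axiom T): yes — every world is S-related to itself.
So F validates K, D; KD45 would additionally require S to be Euclidean and transitive. The strongest is D.

D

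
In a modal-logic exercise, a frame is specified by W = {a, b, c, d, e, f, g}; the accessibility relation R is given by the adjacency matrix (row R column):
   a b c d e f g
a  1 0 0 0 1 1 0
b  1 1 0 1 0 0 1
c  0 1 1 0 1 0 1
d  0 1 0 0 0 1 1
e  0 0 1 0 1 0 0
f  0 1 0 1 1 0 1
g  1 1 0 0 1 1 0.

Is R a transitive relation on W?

Transitive: no — a R e and e R c, but not a R c.

No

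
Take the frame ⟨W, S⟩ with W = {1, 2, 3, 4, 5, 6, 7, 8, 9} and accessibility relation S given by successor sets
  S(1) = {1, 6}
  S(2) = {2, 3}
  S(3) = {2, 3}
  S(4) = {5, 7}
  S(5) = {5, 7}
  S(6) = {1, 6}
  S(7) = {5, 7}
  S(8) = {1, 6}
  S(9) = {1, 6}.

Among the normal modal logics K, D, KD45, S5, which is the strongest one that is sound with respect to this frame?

Serial (axiom D): yes — every world has a successor (e.g. 1 S 1).
Euclidean (axiom 5): yes — any two successors of a common world are S-related.
Transitive (axiom 4): yes — every two-step S-path is closed by a direct edge.
Reflexive (axiom T): no — 4 is not related to itself.
So F validates K, D, KD45; S5 would additionally require S to be reflexive. The strongest is KD45.

KD45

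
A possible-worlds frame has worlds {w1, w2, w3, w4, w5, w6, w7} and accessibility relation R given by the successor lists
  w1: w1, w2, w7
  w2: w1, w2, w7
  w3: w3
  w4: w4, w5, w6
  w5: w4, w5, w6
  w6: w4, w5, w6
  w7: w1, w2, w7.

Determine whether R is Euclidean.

Euclidean: yes — any two successors of a common world are R-related.

Yes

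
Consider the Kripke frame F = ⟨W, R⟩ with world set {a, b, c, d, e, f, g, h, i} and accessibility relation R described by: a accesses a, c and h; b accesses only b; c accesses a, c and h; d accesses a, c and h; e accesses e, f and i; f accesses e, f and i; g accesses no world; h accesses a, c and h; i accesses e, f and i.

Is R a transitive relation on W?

Yes

Transitive: yes — every two-step R-path is closed by a direct edge.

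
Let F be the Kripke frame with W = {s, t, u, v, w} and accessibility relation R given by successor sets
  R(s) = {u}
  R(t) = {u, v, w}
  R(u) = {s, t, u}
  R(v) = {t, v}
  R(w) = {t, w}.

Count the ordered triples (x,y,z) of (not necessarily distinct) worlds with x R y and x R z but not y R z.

12

Enumerating: (t,u,v), (t,u,w), (t,v,u), (t,v,w), (t,w,u), (t,w,v), (u,s,s), (u,s,t), (u,t,s), (u,t,t), (v,t,t), (w,t,t).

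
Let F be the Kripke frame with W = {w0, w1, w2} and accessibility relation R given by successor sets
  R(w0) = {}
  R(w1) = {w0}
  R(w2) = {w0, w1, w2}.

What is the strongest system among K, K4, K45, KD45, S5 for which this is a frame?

Transitive (axiom 4): yes — every two-step R-path is closed by a direct edge.
Euclidean (axiom 5): no — w2 R w0 and w2 R w1, but not w0 R w1.
Serial (axiom D): no — w0 has no R-successor.
Reflexive (axiom T): no — w0 is not related to itself.
So F validates K, K4; K45 would additionally require R to be Euclidean. The strongest is K4.

K4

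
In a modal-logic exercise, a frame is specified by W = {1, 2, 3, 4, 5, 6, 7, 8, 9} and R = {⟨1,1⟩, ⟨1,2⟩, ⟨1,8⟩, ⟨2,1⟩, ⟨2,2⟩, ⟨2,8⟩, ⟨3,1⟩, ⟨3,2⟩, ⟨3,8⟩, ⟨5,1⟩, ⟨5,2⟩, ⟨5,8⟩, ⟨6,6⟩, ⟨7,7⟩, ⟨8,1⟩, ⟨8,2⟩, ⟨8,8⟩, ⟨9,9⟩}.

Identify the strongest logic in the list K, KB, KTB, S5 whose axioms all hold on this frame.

K

Symmetric (axiom B): no — 3 R 1 but not 1 R 3.
Reflexive (axiom T): no — 3 is not related to itself.
Euclidean (axiom 5): yes — any two successors of a common world are R-related.
So F validates K; KB would additionally require R to be symmetric. The strongest is K.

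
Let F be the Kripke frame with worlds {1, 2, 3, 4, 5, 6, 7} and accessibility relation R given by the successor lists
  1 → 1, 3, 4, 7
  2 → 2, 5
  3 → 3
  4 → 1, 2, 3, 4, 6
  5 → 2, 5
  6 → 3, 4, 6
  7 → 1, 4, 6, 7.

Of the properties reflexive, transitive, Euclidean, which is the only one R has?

reflexive

Reflexive: yes — every world is R-related to itself.
Transitive: no — 1 R 4 and 4 R 2, but not 1 R 2.
Euclidean: no — 1 R 3 and 1 R 4, but not 3 R 4.
Only reflexive holds.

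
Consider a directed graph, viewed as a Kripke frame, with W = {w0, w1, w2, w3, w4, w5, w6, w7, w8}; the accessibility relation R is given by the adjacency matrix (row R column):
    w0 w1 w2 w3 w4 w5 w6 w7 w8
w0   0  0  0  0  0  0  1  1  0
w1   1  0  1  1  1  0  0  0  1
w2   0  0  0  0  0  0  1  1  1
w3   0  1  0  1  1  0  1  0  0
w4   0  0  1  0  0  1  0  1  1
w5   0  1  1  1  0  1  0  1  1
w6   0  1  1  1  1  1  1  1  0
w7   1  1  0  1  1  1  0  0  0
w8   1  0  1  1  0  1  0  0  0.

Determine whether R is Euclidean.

Euclidean: no — w0 R w7 and w0 R w6, but not w7 R w6.

No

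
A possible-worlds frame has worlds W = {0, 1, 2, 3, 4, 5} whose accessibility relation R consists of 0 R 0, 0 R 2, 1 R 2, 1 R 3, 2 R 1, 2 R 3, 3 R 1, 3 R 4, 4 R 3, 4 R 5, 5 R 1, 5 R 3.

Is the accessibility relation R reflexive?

No

Reflexive: no — 1 is not related to itself.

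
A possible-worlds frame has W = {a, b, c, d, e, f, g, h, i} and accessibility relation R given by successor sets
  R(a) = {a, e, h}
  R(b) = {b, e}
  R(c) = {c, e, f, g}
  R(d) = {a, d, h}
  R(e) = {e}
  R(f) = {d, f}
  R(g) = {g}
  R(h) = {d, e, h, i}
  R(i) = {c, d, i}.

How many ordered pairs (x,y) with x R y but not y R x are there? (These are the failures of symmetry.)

12

Enumerating: (a,e), (a,h), (b,e), (c,e), (c,f), (c,g), (d,a), (f,d), (h,e), (h,i), (i,c), (i,d).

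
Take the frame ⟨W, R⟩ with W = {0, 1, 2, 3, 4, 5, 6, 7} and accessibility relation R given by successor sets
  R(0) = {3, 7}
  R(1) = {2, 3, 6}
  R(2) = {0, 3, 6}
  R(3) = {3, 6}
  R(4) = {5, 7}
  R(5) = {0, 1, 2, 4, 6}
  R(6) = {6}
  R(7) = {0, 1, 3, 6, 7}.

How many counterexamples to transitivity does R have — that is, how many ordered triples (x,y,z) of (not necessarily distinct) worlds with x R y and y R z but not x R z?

Enumerating: (0,3,6), (0,7,0), (0,7,1), (0,7,6), (1,2,0), (2,0,7), (4,5,0), (4,5,1), (4,5,2), (4,5,4), (4,5,6), (4,7,0), … and 10 more.
Total: 22.

22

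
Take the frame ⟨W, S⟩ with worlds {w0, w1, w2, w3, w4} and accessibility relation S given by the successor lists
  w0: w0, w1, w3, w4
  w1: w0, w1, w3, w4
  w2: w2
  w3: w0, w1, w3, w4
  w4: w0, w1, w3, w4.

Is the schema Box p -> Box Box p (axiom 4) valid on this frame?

Yes

Axiom 4 corresponds to the accessibility relation being transitive.
Transitive: yes — every two-step S-path is closed by a direct edge.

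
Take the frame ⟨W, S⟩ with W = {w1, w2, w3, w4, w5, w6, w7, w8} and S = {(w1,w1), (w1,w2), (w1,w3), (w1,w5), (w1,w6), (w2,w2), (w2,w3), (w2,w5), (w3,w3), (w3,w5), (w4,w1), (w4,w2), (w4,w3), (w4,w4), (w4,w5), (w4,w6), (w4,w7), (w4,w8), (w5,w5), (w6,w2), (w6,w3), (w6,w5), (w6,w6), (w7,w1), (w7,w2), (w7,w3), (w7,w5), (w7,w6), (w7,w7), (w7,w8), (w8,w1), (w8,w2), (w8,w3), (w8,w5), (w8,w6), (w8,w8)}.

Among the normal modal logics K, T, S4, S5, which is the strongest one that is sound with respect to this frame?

S4

Reflexive (axiom T): yes — every world is S-related to itself.
Transitive (axiom 4): yes — every two-step S-path is closed by a direct edge.
Euclidean (axiom 5): no — w1 S w2 and w1 S w6, but not w2 S w6.
So F validates K, T, S4; S5 would additionally require S to be Euclidean. The strongest is S4.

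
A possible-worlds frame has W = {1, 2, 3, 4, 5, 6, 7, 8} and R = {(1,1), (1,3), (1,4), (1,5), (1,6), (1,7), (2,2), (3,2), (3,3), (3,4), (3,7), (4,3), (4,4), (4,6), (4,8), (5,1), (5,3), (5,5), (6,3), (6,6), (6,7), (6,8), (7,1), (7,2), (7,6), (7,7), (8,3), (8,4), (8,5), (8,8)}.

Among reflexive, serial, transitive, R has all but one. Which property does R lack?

transitive

Reflexive: yes — every world is R-related to itself.
Serial: yes — every world has a successor (e.g. 1 R 1).
Transitive: no — 1 R 3 and 3 R 2, but not 1 R 2.
Only transitive fails.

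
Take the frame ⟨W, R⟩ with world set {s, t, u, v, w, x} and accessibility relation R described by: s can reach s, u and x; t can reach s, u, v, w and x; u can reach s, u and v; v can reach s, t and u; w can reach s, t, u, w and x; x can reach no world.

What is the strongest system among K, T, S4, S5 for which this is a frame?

K

Reflexive (axiom T): no — t is not related to itself.
Transitive (axiom 4): no — s R u and u R v, but not s R v.
Euclidean (axiom 5): no — s R u and s R x, but not u R x.
So F validates K; T would additionally require R to be reflexive. The strongest is K.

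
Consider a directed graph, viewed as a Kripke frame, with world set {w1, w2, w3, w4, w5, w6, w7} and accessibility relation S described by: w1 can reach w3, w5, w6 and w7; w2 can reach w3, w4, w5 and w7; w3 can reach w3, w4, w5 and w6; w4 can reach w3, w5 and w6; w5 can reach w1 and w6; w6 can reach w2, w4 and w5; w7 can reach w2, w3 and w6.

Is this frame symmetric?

Symmetric: no — w1 S w3 but not w3 S w1.

No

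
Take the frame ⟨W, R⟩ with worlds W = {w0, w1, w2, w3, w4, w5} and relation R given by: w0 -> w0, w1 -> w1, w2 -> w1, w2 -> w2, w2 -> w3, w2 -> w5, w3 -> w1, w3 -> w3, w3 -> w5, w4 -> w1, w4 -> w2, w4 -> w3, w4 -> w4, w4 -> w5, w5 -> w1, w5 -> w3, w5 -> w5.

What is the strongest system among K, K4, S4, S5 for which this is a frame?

S4

Transitive (axiom 4): yes — every two-step R-path is closed by a direct edge.
Reflexive (axiom T): yes — every world is R-related to itself.
Euclidean (axiom 5): no — w2 R w1 and w2 R w3, but not w1 R w3.
So F validates K, K4, S4; S5 would additionally require R to be Euclidean. The strongest is S4.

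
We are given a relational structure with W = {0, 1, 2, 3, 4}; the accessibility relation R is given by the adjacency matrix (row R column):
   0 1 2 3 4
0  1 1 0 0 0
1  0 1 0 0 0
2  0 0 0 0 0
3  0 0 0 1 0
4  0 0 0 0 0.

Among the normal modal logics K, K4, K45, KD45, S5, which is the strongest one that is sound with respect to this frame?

Transitive (axiom 4): yes — every two-step R-path is closed by a direct edge.
Euclidean (axiom 5): no — 0 R 1 and 0 R 0, but not 1 R 0.
Serial (axiom D): no — 2 has no R-successor.
Reflexive (axiom T): no — 2 is not related to itself.
So F validates K, K4; K45 would additionally require R to be Euclidean. The strongest is K4.

K4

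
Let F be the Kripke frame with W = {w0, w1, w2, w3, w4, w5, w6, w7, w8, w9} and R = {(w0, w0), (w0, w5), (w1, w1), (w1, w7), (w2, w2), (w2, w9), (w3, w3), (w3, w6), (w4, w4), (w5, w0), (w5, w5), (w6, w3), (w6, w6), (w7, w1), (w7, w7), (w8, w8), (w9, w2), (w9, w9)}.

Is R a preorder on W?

Yes

Reflexive: yes — every world is R-related to itself.
Transitive: yes — every two-step R-path is closed by a direct edge.
So R is a preorder.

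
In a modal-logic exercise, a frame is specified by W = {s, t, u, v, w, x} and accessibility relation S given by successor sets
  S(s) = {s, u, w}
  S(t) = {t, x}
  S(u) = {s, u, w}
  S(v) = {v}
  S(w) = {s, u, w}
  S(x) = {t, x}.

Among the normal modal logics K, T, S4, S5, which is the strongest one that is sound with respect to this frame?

Reflexive (axiom T): yes — every world is S-related to itself.
Transitive (axiom 4): yes — every two-step S-path is closed by a direct edge.
Euclidean (axiom 5): yes — any two successors of a common world are S-related.
So F validates K, T, S4, S5. The strongest is S5.

S5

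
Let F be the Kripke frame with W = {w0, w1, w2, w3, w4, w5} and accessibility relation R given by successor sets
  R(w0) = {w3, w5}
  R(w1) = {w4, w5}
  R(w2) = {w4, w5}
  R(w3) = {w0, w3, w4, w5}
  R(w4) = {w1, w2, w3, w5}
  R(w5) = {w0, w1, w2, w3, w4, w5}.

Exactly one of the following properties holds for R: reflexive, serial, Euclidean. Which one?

serial

Reflexive: no — w0 is not related to itself.
Serial: yes — every world has a successor (e.g. w0 R w3).
Euclidean: no — w3 R w0 and w3 R w4, but not w0 R w4.
Only serial holds.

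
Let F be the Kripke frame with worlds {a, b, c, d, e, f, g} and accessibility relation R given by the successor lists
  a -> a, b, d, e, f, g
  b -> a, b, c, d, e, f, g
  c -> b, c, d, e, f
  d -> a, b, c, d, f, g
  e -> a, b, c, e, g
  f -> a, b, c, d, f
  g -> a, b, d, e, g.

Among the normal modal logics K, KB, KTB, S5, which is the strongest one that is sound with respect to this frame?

KTB

Symmetric (axiom B): yes — every pair in R has its reverse in R.
Reflexive (axiom T): yes — every world is R-related to itself.
Euclidean (axiom 5): no — a R d and a R e, but not d R e.
So F validates K, KB, KTB; S5 would additionally require R to be Euclidean. The strongest is KTB.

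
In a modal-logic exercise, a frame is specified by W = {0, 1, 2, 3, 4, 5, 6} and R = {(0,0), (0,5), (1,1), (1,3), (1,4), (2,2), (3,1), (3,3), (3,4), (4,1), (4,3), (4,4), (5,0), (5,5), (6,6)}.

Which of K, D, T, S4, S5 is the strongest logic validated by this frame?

S5

Serial (axiom D): yes — every world has a successor (e.g. 0 R 0).
Reflexive (axiom T): yes — every world is R-related to itself.
Transitive (axiom 4): yes — every two-step R-path is closed by a direct edge.
Euclidean (axiom 5): yes — any two successors of a common world are R-related.
So F validates K, D, T, S4, S5. The strongest is S5.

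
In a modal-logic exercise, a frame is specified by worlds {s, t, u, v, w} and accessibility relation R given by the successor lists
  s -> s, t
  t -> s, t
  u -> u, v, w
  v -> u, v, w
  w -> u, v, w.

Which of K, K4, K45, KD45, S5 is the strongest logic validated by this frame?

S5

Transitive (axiom 4): yes — every two-step R-path is closed by a direct edge.
Euclidean (axiom 5): yes — any two successors of a common world are R-related.
Serial (axiom D): yes — every world has a successor (e.g. s R s).
Reflexive (axiom T): yes — every world is R-related to itself.
So F validates K, K4, K45, KD45, S5. The strongest is S5.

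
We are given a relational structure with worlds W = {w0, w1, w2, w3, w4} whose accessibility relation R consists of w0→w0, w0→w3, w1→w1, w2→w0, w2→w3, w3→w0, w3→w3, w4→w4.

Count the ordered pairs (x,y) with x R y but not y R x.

Enumerating: (w2,w0), (w2,w3).

2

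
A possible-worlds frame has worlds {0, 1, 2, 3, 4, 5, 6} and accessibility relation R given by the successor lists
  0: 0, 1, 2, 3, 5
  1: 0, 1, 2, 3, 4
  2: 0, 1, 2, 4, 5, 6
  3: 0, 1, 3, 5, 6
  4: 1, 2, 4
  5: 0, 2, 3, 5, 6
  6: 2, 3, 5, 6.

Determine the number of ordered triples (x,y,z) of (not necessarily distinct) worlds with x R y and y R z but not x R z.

34

Enumerating: (0,1,4), (0,2,4), (0,2,6), (0,3,6), (0,5,6), (1,0,5), (1,2,5), (1,2,6), (1,3,5), (1,3,6), (2,0,3), (2,1,3), … and 22 more.
Total: 34.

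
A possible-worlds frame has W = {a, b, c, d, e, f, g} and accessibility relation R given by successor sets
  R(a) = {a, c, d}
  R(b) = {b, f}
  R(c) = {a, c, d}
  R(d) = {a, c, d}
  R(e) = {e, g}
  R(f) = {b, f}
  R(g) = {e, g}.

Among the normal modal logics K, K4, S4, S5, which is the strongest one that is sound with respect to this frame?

Transitive (axiom 4): yes — every two-step R-path is closed by a direct edge.
Reflexive (axiom T): yes — every world is R-related to itself.
Euclidean (axiom 5): yes — any two successors of a common world are R-related.
So F validates K, K4, S4, S5. The strongest is S5.

S5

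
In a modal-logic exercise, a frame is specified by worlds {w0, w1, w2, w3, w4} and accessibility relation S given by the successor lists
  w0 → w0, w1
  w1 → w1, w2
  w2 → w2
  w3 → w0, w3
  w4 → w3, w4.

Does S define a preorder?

Reflexive: yes — every world is S-related to itself.
Transitive: no — w0 S w1 and w1 S w2, but not w0 S w2.
So S is not a preorder.

No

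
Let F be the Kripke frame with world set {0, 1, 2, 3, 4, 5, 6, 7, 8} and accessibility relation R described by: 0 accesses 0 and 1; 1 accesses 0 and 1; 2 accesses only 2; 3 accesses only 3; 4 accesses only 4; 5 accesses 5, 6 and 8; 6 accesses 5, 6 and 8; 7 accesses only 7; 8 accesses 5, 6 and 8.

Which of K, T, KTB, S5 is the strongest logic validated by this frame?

Reflexive (axiom T): yes — every world is R-related to itself.
Symmetric (axiom B): yes — every pair in R has its reverse in R.
Euclidean (axiom 5): yes — any two successors of a common world are R-related.
So F validates K, T, KTB, S5. The strongest is S5.

S5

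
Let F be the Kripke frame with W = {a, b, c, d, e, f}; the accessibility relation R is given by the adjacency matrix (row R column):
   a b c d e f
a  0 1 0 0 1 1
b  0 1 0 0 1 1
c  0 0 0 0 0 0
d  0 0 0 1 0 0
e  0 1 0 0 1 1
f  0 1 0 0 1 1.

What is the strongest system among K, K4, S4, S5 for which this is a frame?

Transitive (axiom 4): yes — every two-step R-path is closed by a direct edge.
Reflexive (axiom T): no — a is not related to itself.
Euclidean (axiom 5): yes — any two successors of a common world are R-related.
So F validates K, K4; S4 would additionally require R to be reflexive. The strongest is K4.

K4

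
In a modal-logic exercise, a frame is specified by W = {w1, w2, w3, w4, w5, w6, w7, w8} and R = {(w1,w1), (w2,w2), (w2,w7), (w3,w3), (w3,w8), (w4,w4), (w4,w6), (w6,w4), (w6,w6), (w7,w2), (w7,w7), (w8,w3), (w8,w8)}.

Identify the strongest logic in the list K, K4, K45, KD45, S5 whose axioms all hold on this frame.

K45

Transitive (axiom 4): yes — every two-step R-path is closed by a direct edge.
Euclidean (axiom 5): yes — any two successors of a common world are R-related.
Serial (axiom D): no — w5 has no R-successor.
Reflexive (axiom T): no — w5 is not related to itself.
So F validates K, K4, K45; KD45 would additionally require R to be serial. The strongest is K45.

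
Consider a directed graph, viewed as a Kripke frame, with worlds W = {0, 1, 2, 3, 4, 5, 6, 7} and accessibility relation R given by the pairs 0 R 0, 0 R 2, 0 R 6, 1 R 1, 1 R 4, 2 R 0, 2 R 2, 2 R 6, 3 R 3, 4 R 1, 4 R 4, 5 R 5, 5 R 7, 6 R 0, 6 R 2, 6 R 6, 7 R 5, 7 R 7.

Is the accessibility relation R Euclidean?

Yes

Euclidean: yes — any two successors of a common world are R-related.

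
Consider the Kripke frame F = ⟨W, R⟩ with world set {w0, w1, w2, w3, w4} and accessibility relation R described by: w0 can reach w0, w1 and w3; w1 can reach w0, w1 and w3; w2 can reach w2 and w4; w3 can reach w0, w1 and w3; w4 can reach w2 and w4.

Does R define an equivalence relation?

Yes

Reflexive: yes — every world is R-related to itself.
Symmetric: yes — every pair in R has its reverse in R.
Transitive: yes — every two-step R-path is closed by a direct edge.
So R is an equivalence relation.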